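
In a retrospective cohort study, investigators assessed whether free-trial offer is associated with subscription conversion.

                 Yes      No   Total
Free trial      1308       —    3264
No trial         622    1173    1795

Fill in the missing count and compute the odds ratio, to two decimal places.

1.26

The missing cell is in the exposed row: 3264 − 1308 = 1956.
So a = 1308, b = 1956, c = 622, d = 1173.
OR = (a·d)/(b·c) = (1308 × 1173) / (1956 × 622) = 1534284 / 1216632 = 1.26109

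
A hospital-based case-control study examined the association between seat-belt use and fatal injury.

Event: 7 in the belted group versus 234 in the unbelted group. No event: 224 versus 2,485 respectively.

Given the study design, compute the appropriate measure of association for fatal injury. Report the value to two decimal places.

From the description: a = 7, b = 224, c = 234, d = 2485.
This is a hospital-based case-control study: participants were sampled on outcome status, so risks in the source population cannot be estimated directly — relative risk is not valid here. The odds ratio is the appropriate measure.
OR = (a·d)/(b·c) = (7 × 2485) / (224 × 234) = 17395 / 52416 = 0.33186

0.33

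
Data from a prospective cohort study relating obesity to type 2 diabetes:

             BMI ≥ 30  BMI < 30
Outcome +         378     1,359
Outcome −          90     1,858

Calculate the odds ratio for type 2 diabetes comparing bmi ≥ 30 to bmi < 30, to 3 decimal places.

Reading the table with exposure as columns: a = 378 (BMI ≥ 30, case), b = 90 (BMI ≥ 30, non-case), c = 1359 (BMI < 30, case), d = 1858.
OR = (a·d)/(b·c) = (378 × 1858) / (90 × 1359) = 702324 / 122310 = 5.74216
The odds of type 2 diabetes are about 5.74 times as high in the bmi ≥ 30 group.

5.742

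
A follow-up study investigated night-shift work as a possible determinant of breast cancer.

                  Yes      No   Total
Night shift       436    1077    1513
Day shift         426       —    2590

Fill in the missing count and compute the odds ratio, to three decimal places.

2.056

The missing cell is in the unexposed row: 2590 − 426 = 2164.
So a = 436, b = 1077, c = 426, d = 2164.
OR = (a·d)/(b·c) = (436 × 2164) / (1077 × 426) = 943504 / 458802 = 2.05645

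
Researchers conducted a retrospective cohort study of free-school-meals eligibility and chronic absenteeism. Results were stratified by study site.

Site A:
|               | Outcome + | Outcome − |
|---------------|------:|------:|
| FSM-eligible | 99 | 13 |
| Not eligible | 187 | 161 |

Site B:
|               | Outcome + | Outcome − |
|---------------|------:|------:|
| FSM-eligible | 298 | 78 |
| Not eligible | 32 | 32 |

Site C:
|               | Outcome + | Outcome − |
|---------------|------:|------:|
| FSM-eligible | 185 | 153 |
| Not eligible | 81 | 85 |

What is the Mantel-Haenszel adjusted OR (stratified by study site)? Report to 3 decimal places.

2.462

OR_MH = Σ(aᵢdᵢ/nᵢ) / Σ(bᵢcᵢ/nᵢ), where nᵢ is the stratum total.
Stratum 1 (Site A): n = 460; a·d/n = 99·161/460 = 34.6500; b·c/n = 13·187/460 = 5.2848
Stratum 2 (Site B): n = 440; a·d/n = 298·32/440 = 21.6727; b·c/n = 78·32/440 = 5.6727
Stratum 3 (Site C): n = 504; a·d/n = 185·85/504 = 31.2004; b·c/n = 153·81/504 = 24.5893
OR_MH = (34.6500 + 21.6727 + 31.2004) / (5.2848 + 5.6727 + 24.5893) = 87.5231 / 35.5468 = 2.46219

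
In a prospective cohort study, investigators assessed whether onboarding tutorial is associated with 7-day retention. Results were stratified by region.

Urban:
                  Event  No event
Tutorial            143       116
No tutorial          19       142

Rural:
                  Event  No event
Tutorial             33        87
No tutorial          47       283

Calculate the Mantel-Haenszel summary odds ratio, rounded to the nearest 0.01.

OR_MH = Σ(aᵢdᵢ/nᵢ) / Σ(bᵢcᵢ/nᵢ), where nᵢ is the stratum total.
Stratum 1 (Urban): n = 420; a·d/n = 143·142/420 = 48.3476; b·c/n = 116·19/420 = 5.2476
Stratum 2 (Rural): n = 450; a·d/n = 33·283/450 = 20.7533; b·c/n = 87·47/450 = 9.0867
OR_MH = (48.3476 + 20.7533) / (5.2476 + 9.0867) = 69.1010 / 14.3343 = 4.82068

4.82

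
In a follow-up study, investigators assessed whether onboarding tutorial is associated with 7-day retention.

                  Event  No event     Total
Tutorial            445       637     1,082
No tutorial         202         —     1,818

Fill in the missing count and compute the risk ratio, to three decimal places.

The missing cell is in the unexposed row: 1818 − 202 = 1616.
So a = 445, b = 637, c = 202, d = 1616.
RR = [a/(a+b)] / [c/(c+d)] = (445/1082) / (202/1818) = 0.41128/0.11111 = 3.70148

3.701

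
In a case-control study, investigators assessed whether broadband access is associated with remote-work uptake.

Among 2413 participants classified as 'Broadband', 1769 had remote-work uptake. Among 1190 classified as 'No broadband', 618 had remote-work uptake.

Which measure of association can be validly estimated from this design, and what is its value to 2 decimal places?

From the description: a = 1769, b = 644, c = 618, d = 572.
This is a case-control study: participants were sampled on outcome status, so risks in the source population cannot be estimated directly — relative risk is not valid here. The odds ratio is the appropriate measure.
OR = (a·d)/(b·c) = (1769 × 572) / (644 × 618) = 1011868 / 397992 = 2.54243

2.54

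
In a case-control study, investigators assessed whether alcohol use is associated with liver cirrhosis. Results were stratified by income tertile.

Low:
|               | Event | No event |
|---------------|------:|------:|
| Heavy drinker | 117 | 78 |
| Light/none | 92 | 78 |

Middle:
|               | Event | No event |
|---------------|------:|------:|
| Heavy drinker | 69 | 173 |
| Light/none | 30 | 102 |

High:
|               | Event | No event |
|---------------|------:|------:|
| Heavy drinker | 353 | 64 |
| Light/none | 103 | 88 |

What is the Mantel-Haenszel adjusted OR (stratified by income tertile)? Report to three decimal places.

2.139

OR_MH = Σ(aᵢdᵢ/nᵢ) / Σ(bᵢcᵢ/nᵢ), where nᵢ is the stratum total.
Stratum 1 (Low): n = 365; a·d/n = 117·78/365 = 25.0027; b·c/n = 78·92/365 = 19.6603
Stratum 2 (Middle): n = 374; a·d/n = 69·102/374 = 18.8182; b·c/n = 173·30/374 = 13.8770
Stratum 3 (High): n = 608; a·d/n = 353·88/608 = 51.0921; b·c/n = 64·103/608 = 10.8421
OR_MH = (25.0027 + 18.8182 + 51.0921) / (19.6603 + 13.8770 + 10.8421) = 94.9130 / 44.3794 = 2.13867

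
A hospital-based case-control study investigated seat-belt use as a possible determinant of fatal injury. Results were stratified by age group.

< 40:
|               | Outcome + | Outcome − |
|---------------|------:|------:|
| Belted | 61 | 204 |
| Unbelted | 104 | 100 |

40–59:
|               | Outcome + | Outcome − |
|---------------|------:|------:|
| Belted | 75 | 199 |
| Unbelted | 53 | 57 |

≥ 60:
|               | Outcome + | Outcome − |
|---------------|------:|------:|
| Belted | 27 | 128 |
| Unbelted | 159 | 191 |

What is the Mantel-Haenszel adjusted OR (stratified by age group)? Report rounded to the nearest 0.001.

OR_MH = Σ(aᵢdᵢ/nᵢ) / Σ(bᵢcᵢ/nᵢ), where nᵢ is the stratum total.
Stratum 1 (< 40): n = 469; a·d/n = 61·100/469 = 13.0064; b·c/n = 204·104/469 = 45.2367
Stratum 2 (40–59): n = 384; a·d/n = 75·57/384 = 11.1328; b·c/n = 199·53/384 = 27.4661
Stratum 3 (≥ 60): n = 505; a·d/n = 27·191/505 = 10.2119; b·c/n = 128·159/505 = 40.3010
OR_MH = (13.0064 + 11.1328 + 10.2119) / (45.2367 + 27.4661 + 40.3010) = 34.3511 / 113.0038 = 0.30398

0.304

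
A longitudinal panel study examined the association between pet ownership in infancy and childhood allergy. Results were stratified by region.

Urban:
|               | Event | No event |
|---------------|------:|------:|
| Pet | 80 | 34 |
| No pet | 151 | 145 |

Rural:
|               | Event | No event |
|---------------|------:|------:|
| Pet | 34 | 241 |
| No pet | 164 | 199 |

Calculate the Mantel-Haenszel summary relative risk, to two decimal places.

0.68

RR_MH = Σ(aᵢ·n₀ᵢ/nᵢ) / Σ(cᵢ·n₁ᵢ/nᵢ), with n₁ᵢ = aᵢ+bᵢ (exposed), n₀ᵢ = cᵢ+dᵢ (unexposed), nᵢ = n₁ᵢ+n₀ᵢ.
Stratum 1 (Urban): n₁ = 114, n₀ = 296, n = 410; a·n₀/n = 80·296/410 = 57.7561; c·n₁/n = 151·114/410 = 41.9854
Stratum 2 (Rural): n₁ = 275, n₀ = 363, n = 638; a·n₀/n = 34·363/638 = 19.3448; c·n₁/n = 164·275/638 = 70.6897
RR_MH = (57.7561 + 19.3448) / (41.9854 + 70.6897) = 77.1009 / 112.6750 = 0.68428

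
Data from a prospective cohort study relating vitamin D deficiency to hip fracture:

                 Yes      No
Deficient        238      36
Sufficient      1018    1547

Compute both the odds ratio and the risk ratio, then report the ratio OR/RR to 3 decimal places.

Cells: a = 238, b = 36, c = 1018, d = 1547.
OR = (238·1547)/(36·1018) = 368186/36648 = 10.04655
Risk in exposed = 238/274 = 0.86861; risk in unexposed = 1018/2565 = 0.39688; RR = 2.18860
OR/RR = 10.04655 / 2.18860 = 4.59041
The outcome is not rare, so the OR lies further from 1 than the RR.

4.590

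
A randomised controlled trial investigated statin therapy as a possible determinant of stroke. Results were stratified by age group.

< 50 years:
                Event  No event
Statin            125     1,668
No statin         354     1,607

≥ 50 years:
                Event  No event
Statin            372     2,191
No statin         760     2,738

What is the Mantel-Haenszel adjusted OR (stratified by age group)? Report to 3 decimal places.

0.513

OR_MH = Σ(aᵢdᵢ/nᵢ) / Σ(bᵢcᵢ/nᵢ), where nᵢ is the stratum total.
Stratum 1 (< 50 years): n = 3754; a·d/n = 125·1607/3754 = 53.5096; b·c/n = 1668·354/3754 = 157.2914
Stratum 2 (≥ 50 years): n = 6061; a·d/n = 372·2738/6061 = 168.0475; b·c/n = 2191·760/6061 = 274.7335
OR_MH = (53.5096 + 168.0475) / (157.2914 + 274.7335) = 221.5571 / 432.0250 = 0.51283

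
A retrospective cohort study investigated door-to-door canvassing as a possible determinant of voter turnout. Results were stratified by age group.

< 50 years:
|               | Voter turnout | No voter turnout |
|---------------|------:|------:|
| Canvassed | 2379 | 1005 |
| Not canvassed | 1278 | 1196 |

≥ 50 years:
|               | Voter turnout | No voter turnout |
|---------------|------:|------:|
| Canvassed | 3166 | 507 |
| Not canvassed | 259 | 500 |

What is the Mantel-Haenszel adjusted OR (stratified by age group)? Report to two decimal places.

3.39

OR_MH = Σ(aᵢdᵢ/nᵢ) / Σ(bᵢcᵢ/nᵢ), where nᵢ is the stratum total.
Stratum 1 (< 50 years): n = 5858; a·d/n = 2379·1196/5858 = 485.7091; b·c/n = 1005·1278/5858 = 219.2540
Stratum 2 (≥ 50 years): n = 4432; a·d/n = 3166·500/4432 = 357.1751; b·c/n = 507·259/4432 = 29.6284
OR_MH = (485.7091 + 357.1751) / (219.2540 + 29.6284) = 842.8842 / 248.8824 = 3.38668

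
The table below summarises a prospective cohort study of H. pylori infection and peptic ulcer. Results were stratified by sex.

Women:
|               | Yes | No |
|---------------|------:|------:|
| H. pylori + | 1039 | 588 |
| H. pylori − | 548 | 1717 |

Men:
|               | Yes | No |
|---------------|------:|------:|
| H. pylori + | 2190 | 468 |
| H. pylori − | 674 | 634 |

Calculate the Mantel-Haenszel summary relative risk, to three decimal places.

RR_MH = Σ(aᵢ·n₀ᵢ/nᵢ) / Σ(cᵢ·n₁ᵢ/nᵢ), with n₁ᵢ = aᵢ+bᵢ (exposed), n₀ᵢ = cᵢ+dᵢ (unexposed), nᵢ = n₁ᵢ+n₀ᵢ.
Stratum 1 (Women): n₁ = 1627, n₀ = 2265, n = 3892; a·n₀/n = 1039·2265/3892 = 604.6596; c·n₁/n = 548·1627/3892 = 229.0843
Stratum 2 (Men): n₁ = 2658, n₀ = 1308, n = 3966; a·n₀/n = 2190·1308/3966 = 722.2693; c·n₁/n = 674·2658/3966 = 451.7126
RR_MH = (604.6596 + 722.2693) / (229.0843 + 451.7126) = 1326.9288 / 680.7968 = 1.94908

1.949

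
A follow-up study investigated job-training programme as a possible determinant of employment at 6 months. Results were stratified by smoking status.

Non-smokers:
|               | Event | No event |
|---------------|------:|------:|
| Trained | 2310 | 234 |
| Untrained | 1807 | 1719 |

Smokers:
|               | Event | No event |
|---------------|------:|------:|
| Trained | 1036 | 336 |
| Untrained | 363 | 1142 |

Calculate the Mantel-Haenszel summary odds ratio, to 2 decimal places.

OR_MH = Σ(aᵢdᵢ/nᵢ) / Σ(bᵢcᵢ/nᵢ), where nᵢ is the stratum total.
Stratum 1 (Non-smokers): n = 6070; a·d/n = 2310·1719/6070 = 654.1829; b·c/n = 234·1807/6070 = 69.6603
Stratum 2 (Smokers): n = 2877; a·d/n = 1036·1142/2877 = 411.2311; b·c/n = 336·363/2877 = 42.3942
OR_MH = (654.1829 + 411.2311) / (69.6603 + 42.3942) = 1065.4140 / 112.0545 = 9.50800

9.51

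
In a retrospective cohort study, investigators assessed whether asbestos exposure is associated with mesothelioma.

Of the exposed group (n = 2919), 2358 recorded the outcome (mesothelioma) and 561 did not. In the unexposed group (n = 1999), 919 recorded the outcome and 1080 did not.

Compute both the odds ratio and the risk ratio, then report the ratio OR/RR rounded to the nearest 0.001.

From the description: a = 2358, b = 561, c = 919, d = 1080.
OR = (2358·1080)/(561·919) = 2546640/515559 = 4.93957
Risk in exposed = 2358/2919 = 0.80781; risk in unexposed = 919/1999 = 0.45973; RR = 1.75714
OR/RR = 4.93957 / 1.75714 = 2.81114
The outcome is not rare, so the OR lies further from 1 than the RR.

2.811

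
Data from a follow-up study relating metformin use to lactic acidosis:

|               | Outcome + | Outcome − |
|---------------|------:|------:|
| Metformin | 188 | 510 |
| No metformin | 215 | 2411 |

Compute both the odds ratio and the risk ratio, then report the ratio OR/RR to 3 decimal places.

Cells: a = 188, b = 510, c = 215, d = 2411.
OR = (188·2411)/(510·215) = 453268/109650 = 4.13377
Risk in exposed = 188/698 = 0.26934; risk in unexposed = 215/2626 = 0.08187; RR = 3.28972
OR/RR = 4.13377 / 3.28972 = 1.25657
The outcome is not rare, so the OR lies further from 1 than the RR.

1.257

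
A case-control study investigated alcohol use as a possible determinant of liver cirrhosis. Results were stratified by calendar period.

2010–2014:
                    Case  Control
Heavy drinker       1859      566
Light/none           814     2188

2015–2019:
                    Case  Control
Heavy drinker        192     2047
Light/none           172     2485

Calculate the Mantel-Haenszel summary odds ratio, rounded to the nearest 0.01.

5.40

OR_MH = Σ(aᵢdᵢ/nᵢ) / Σ(bᵢcᵢ/nᵢ), where nᵢ is the stratum total.
Stratum 1 (2010–2014): n = 5427; a·d/n = 1859·2188/5427 = 749.4918; b·c/n = 566·814/5427 = 84.8948
Stratum 2 (2015–2019): n = 4896; a·d/n = 192·2485/4896 = 97.4510; b·c/n = 2047·172/4896 = 71.9126
OR_MH = (749.4918 + 97.4510) / (84.8948 + 71.9126) = 846.9428 / 156.8074 = 5.40117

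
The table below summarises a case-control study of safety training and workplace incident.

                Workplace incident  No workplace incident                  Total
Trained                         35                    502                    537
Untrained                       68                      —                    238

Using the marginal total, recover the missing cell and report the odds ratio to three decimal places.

The missing cell is in the unexposed row: 238 − 68 = 170.
So a = 35, b = 502, c = 68, d = 170.
OR = (a·d)/(b·c) = (35 × 170) / (502 × 68) = 5950 / 34136 = 0.17430

0.174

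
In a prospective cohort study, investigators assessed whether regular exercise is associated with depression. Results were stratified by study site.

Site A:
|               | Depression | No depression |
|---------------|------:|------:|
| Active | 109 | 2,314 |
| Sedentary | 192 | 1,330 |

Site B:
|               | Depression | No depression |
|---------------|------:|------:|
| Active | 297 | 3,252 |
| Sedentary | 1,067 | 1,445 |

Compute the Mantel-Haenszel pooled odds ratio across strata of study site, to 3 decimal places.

0.157

OR_MH = Σ(aᵢdᵢ/nᵢ) / Σ(bᵢcᵢ/nᵢ), where nᵢ is the stratum total.
Stratum 1 (Site A): n = 3945; a·d/n = 109·1330/3945 = 36.7478; b·c/n = 2314·192/3945 = 112.6205
Stratum 2 (Site B): n = 6061; a·d/n = 297·1445/6061 = 70.8076; b·c/n = 3252·1067/6061 = 572.4936
OR_MH = (36.7478 + 70.8076) / (112.6205 + 572.4936) = 107.5554 / 685.1142 = 0.15699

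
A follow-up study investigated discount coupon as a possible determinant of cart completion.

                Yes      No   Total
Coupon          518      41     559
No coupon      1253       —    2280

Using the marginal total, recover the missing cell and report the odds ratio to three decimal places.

The missing cell is in the unexposed row: 2280 − 1253 = 1027.
So a = 518, b = 41, c = 1253, d = 1027.
OR = (a·d)/(b·c) = (518 × 1027) / (41 × 1253) = 531986 / 51373 = 10.35536

10.355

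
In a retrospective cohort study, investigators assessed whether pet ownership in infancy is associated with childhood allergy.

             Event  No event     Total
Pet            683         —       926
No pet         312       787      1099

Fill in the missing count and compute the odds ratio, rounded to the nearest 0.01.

The missing cell is in the exposed row: 926 − 683 = 243.
So a = 683, b = 243, c = 312, d = 787.
OR = (a·d)/(b·c) = (683 × 787) / (243 × 312) = 537521 / 75816 = 7.08981

7.09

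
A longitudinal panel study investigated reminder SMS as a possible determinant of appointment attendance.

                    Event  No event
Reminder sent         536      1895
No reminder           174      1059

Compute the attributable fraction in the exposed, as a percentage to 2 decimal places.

36.00

Cells: a = 536, b = 1895, c = 174, d = 1059.
Risk in exposed = 536/2431 = 0.22049; risk in unexposed = 174/1233 = 0.14112.
RR = 0.22049/0.14112 = 1.56241
AR% = (RR − 1)/RR × 100 = (1.56241 − 1)/1.56241 × 100 = 35.9961%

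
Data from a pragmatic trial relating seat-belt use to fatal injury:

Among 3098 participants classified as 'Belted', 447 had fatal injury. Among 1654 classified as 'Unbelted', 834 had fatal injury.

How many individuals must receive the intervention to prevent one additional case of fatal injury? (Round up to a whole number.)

Risk in treated group = 447/3098 = 0.14429; risk in control = 834/1654 = 0.50423.
Absolute risk reduction = 0.50423 − 0.14429 = 0.35995
NNT = 1 / ARR = 1 / 0.35995 = 2.778 → round up → 3

3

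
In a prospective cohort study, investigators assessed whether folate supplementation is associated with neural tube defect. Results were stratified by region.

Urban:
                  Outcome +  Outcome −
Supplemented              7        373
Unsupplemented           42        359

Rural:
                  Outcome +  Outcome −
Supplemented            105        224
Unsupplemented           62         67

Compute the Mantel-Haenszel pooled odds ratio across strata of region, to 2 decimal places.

OR_MH = Σ(aᵢdᵢ/nᵢ) / Σ(bᵢcᵢ/nᵢ), where nᵢ is the stratum total.
Stratum 1 (Urban): n = 781; a·d/n = 7·359/781 = 3.2177; b·c/n = 373·42/781 = 20.0589
Stratum 2 (Rural): n = 458; a·d/n = 105·67/458 = 15.3603; b·c/n = 224·62/458 = 30.3231
OR_MH = (3.2177 + 15.3603) / (20.0589 + 30.3231) = 18.5779 / 50.3820 = 0.36874

0.37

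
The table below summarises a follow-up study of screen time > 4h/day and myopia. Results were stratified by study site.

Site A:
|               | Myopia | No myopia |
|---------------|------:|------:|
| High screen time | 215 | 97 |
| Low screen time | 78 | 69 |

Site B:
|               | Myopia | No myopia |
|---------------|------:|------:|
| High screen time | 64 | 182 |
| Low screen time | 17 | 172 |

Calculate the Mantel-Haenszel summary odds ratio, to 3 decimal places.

2.442

OR_MH = Σ(aᵢdᵢ/nᵢ) / Σ(bᵢcᵢ/nᵢ), where nᵢ is the stratum total.
Stratum 1 (Site A): n = 459; a·d/n = 215·69/459 = 32.3203; b·c/n = 97·78/459 = 16.4837
Stratum 2 (Site B): n = 435; a·d/n = 64·172/435 = 25.3057; b·c/n = 182·17/435 = 7.1126
OR_MH = (32.3203 + 25.3057) / (16.4837 + 7.1126) = 57.6260 / 23.5963 = 2.44216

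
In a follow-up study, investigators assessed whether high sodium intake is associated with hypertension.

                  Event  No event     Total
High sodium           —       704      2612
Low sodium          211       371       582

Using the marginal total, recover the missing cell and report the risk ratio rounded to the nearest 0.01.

2.01

The missing cell is in the exposed row: 2612 − 704 = 1908.
So a = 1908, b = 704, c = 211, d = 371.
RR = [a/(a+b)] / [c/(c+d)] = (1908/2612) / (211/582) = 0.73047/0.36254 = 2.01486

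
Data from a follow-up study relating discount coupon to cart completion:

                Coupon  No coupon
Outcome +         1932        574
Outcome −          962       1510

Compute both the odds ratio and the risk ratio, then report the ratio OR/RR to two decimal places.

2.18

Reading the table with exposure as columns: a = 1932 (Coupon, case), b = 962 (Coupon, non-case), c = 574 (No coupon, case), d = 1510.
OR = (1932·1510)/(962·574) = 2917320/552188 = 5.28320
Risk in exposed = 1932/2894 = 0.66759; risk in unexposed = 574/2084 = 0.27543; RR = 2.42379
OR/RR = 5.28320 / 2.42379 = 2.17973
The outcome is not rare, so the OR lies further from 1 than the RR.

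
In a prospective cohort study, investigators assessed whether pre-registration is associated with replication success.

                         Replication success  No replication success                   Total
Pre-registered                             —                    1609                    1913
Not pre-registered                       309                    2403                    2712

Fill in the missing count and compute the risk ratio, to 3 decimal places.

The missing cell is in the exposed row: 1913 − 1609 = 304.
So a = 304, b = 1609, c = 309, d = 2403.
RR = [a/(a+b)] / [c/(c+d)] = (304/1913) / (309/2712) = 0.15891/0.11394 = 1.39473

1.395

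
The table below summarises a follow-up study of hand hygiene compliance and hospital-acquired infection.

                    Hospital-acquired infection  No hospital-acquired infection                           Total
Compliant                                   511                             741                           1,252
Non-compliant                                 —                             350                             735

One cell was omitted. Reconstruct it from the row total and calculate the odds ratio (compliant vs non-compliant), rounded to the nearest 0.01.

The missing cell is in the unexposed row: 735 − 350 = 385.
So a = 511, b = 741, c = 385, d = 350.
OR = (a·d)/(b·c) = (511 × 350) / (741 × 385) = 178850 / 285285 = 0.62692

0.63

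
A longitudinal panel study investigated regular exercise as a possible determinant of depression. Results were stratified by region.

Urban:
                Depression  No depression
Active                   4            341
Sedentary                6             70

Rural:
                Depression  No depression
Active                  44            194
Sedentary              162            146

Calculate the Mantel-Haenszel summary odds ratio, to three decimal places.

OR_MH = Σ(aᵢdᵢ/nᵢ) / Σ(bᵢcᵢ/nᵢ), where nᵢ is the stratum total.
Stratum 1 (Urban): n = 421; a·d/n = 4·70/421 = 0.6651; b·c/n = 341·6/421 = 4.8599
Stratum 2 (Rural): n = 546; a·d/n = 44·146/546 = 11.7656; b·c/n = 194·162/546 = 57.5604
OR_MH = (0.6651 + 11.7656) / (4.8599 + 57.5604) = 12.4307 / 62.4203 = 0.19914

0.199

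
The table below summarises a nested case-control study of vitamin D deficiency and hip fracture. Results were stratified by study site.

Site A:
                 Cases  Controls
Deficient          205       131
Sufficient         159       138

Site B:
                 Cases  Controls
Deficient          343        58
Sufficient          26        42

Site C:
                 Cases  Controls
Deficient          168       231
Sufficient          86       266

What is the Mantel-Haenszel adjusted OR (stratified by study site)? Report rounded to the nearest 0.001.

2.156

OR_MH = Σ(aᵢdᵢ/nᵢ) / Σ(bᵢcᵢ/nᵢ), where nᵢ is the stratum total.
Stratum 1 (Site A): n = 633; a·d/n = 205·138/633 = 44.6919; b·c/n = 131·159/633 = 32.9052
Stratum 2 (Site B): n = 469; a·d/n = 343·42/469 = 30.7164; b·c/n = 58·26/469 = 3.2154
Stratum 3 (Site C): n = 751; a·d/n = 168·266/751 = 59.5047; b·c/n = 231·86/751 = 26.4527
OR_MH = (44.6919 + 30.7164 + 59.5047) / (32.9052 + 3.2154 + 26.4527) = 134.9130 / 62.5733 = 2.15608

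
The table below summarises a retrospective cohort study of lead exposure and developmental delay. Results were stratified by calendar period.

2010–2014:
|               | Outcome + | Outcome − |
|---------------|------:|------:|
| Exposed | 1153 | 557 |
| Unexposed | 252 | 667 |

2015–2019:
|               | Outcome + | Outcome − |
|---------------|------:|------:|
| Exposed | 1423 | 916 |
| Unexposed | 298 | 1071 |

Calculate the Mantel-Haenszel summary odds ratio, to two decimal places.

OR_MH = Σ(aᵢdᵢ/nᵢ) / Σ(bᵢcᵢ/nᵢ), where nᵢ is the stratum total.
Stratum 1 (2010–2014): n = 2629; a·d/n = 1153·667/2629 = 292.5261; b·c/n = 557·252/2629 = 53.3906
Stratum 2 (2015–2019): n = 3708; a·d/n = 1423·1071/3708 = 411.0121; b·c/n = 916·298/3708 = 73.6160
OR_MH = (292.5261 + 411.0121) / (53.3906 + 73.6160) = 703.5382 / 127.0066 = 5.53938

5.54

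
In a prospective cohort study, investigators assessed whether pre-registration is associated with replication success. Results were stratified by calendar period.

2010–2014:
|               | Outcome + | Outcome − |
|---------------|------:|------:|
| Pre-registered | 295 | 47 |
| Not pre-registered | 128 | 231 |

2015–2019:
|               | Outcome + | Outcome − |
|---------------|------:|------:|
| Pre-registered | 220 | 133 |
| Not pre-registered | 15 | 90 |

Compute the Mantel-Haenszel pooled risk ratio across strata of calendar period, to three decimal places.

RR_MH = Σ(aᵢ·n₀ᵢ/nᵢ) / Σ(cᵢ·n₁ᵢ/nᵢ), with n₁ᵢ = aᵢ+bᵢ (exposed), n₀ᵢ = cᵢ+dᵢ (unexposed), nᵢ = n₁ᵢ+n₀ᵢ.
Stratum 1 (2010–2014): n₁ = 342, n₀ = 359, n = 701; a·n₀/n = 295·359/701 = 151.0770; c·n₁/n = 128·342/701 = 62.4479
Stratum 2 (2015–2019): n₁ = 353, n₀ = 105, n = 458; a·n₀/n = 220·105/458 = 50.4367; c·n₁/n = 15·353/458 = 11.5611
RR_MH = (151.0770 + 50.4367) / (62.4479 + 11.5611) = 201.5137 / 74.0091 = 2.72282

2.723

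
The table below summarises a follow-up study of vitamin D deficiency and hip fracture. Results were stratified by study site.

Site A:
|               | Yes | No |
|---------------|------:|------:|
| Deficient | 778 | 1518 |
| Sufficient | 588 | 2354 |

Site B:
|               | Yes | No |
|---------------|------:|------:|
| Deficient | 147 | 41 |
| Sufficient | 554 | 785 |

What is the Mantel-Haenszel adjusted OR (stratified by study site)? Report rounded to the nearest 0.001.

OR_MH = Σ(aᵢdᵢ/nᵢ) / Σ(bᵢcᵢ/nᵢ), where nᵢ is the stratum total.
Stratum 1 (Site A): n = 5238; a·d/n = 778·2354/5238 = 349.6396; b·c/n = 1518·588/5238 = 170.4055
Stratum 2 (Site B): n = 1527; a·d/n = 147·785/1527 = 75.5697; b·c/n = 41·554/1527 = 14.8749
OR_MH = (349.6396 + 75.5697) / (170.4055 + 14.8749) = 425.2093 / 185.2804 = 2.29495

2.295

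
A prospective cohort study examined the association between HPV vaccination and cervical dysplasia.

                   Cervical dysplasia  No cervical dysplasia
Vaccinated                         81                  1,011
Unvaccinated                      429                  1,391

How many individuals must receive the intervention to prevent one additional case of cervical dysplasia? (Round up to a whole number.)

Risk in treated group = 81/1092 = 0.07418; risk in control = 429/1820 = 0.23571.
Absolute risk reduction = 0.23571 − 0.07418 = 0.16154
NNT = 1 / ARR = 1 / 0.16154 = 6.190 → round up → 7

7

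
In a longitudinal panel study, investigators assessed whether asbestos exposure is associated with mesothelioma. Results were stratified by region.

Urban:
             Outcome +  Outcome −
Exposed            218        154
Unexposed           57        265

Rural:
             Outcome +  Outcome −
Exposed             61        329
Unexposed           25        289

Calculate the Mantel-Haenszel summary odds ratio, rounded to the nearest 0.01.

4.45

OR_MH = Σ(aᵢdᵢ/nᵢ) / Σ(bᵢcᵢ/nᵢ), where nᵢ is the stratum total.
Stratum 1 (Urban): n = 694; a·d/n = 218·265/694 = 83.2421; b·c/n = 154·57/694 = 12.6484
Stratum 2 (Rural): n = 704; a·d/n = 61·289/704 = 25.0412; b·c/n = 329·25/704 = 11.6832
OR_MH = (83.2421 + 25.0412) / (12.6484 + 11.6832) = 108.2833 / 24.3317 = 4.45030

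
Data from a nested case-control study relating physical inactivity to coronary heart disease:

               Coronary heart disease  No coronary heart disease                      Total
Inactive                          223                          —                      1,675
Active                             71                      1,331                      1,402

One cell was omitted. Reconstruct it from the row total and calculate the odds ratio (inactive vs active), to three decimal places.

2.879

The missing cell is in the exposed row: 1675 − 223 = 1452.
So a = 223, b = 1452, c = 71, d = 1331.
OR = (a·d)/(b·c) = (223 × 1331) / (1452 × 71) = 296813 / 103092 = 2.87911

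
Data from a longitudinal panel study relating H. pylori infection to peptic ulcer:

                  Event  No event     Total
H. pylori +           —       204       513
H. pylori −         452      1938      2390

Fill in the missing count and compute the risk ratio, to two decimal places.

3.18

The missing cell is in the exposed row: 513 − 204 = 309.
So a = 309, b = 204, c = 452, d = 1938.
RR = [a/(a+b)] / [c/(c+d)] = (309/513) / (452/2390) = 0.60234/0.18912 = 3.18494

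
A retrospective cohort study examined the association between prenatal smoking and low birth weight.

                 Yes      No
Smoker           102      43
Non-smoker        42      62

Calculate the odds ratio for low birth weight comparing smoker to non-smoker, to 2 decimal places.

Cells: a = 102, b = 43, c = 42, d = 62.
OR = (a·d)/(b·c) = (102 × 62) / (43 × 42) = 6324 / 1806 = 3.50166
The odds of low birth weight are about 3.50 times as high in the smoker group.

3.50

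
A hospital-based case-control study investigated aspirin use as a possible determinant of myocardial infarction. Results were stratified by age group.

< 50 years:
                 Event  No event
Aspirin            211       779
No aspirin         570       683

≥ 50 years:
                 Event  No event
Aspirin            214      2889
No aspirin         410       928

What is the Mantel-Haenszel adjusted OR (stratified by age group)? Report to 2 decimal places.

0.23

OR_MH = Σ(aᵢdᵢ/nᵢ) / Σ(bᵢcᵢ/nᵢ), where nᵢ is the stratum total.
Stratum 1 (< 50 years): n = 2243; a·d/n = 211·683/2243 = 64.2501; b·c/n = 779·570/2243 = 197.9626
Stratum 2 (≥ 50 years): n = 4441; a·d/n = 214·928/4441 = 44.7179; b·c/n = 2889·410/4441 = 266.7170
OR_MH = (64.2501 + 44.7179) / (197.9626 + 266.7170) = 108.9680 / 464.6795 = 0.23450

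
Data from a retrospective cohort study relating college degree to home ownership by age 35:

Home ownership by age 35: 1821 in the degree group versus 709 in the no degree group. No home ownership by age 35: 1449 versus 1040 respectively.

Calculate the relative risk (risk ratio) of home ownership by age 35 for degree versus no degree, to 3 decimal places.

1.374

From the description: a = 1821, b = 1449, c = 709, d = 1040.
Risk in exposed = 1821/3270 = 0.55688; risk in unexposed = 709/1749 = 0.40537.
RR = 0.55688 / 0.40537 = 1.37374
The risk among the exposed is 1.37 times that among the unexposed.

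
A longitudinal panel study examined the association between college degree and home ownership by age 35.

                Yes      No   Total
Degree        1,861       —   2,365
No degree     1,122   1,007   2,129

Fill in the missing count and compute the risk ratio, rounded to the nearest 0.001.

1.493

The missing cell is in the exposed row: 2365 − 1861 = 504.
So a = 1861, b = 504, c = 1122, d = 1007.
RR = [a/(a+b)] / [c/(c+d)] = (1861/2365) / (1122/2129) = 0.78689/0.52701 = 1.49313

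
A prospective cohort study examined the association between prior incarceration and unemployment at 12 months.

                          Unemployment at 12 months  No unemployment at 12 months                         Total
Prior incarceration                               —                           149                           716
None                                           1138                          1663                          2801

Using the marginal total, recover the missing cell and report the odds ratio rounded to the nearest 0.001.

The missing cell is in the exposed row: 716 − 149 = 567.
So a = 567, b = 149, c = 1138, d = 1663.
OR = (a·d)/(b·c) = (567 × 1663) / (149 × 1138) = 942921 / 169562 = 5.56092

5.561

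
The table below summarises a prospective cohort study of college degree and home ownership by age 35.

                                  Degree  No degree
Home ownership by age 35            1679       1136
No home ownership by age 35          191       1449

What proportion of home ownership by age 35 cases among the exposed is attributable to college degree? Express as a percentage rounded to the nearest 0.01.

Reading the table with exposure as columns: a = 1679 (Degree, case), b = 191 (Degree, non-case), c = 1136 (No degree, case), d = 1449.
Risk in exposed = 1679/1870 = 0.89786; risk in unexposed = 1136/2585 = 0.43946.
RR = 0.89786/0.43946 = 2.04311
AR% = (RR − 1)/RR × 100 = (2.04311 − 1)/2.04311 × 100 = 51.0550%

51.05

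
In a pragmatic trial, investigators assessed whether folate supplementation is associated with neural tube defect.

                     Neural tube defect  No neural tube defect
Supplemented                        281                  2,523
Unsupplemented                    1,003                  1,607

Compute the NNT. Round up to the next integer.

Risk in treated group = 281/2804 = 0.10021; risk in control = 1003/2610 = 0.38429.
Absolute risk reduction = 0.38429 − 0.10021 = 0.28408
NNT = 1 / ARR = 1 / 0.28408 = 3.520 → round up → 4

4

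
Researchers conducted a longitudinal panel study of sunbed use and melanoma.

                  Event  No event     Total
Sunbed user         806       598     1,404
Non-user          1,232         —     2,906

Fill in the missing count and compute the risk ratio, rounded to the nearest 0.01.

1.35

The missing cell is in the unexposed row: 2906 − 1232 = 1674.
So a = 806, b = 598, c = 1232, d = 1674.
RR = [a/(a+b)] / [c/(c+d)] = (806/1404) / (1232/2906) = 0.57407/0.42395 = 1.35411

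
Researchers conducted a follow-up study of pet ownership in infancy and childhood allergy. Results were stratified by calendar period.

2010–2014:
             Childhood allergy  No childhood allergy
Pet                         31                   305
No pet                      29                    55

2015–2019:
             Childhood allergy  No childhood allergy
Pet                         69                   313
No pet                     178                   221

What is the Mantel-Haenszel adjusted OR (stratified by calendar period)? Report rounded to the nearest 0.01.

0.26

OR_MH = Σ(aᵢdᵢ/nᵢ) / Σ(bᵢcᵢ/nᵢ), where nᵢ is the stratum total.
Stratum 1 (2010–2014): n = 420; a·d/n = 31·55/420 = 4.0595; b·c/n = 305·29/420 = 21.0595
Stratum 2 (2015–2019): n = 781; a·d/n = 69·221/781 = 19.5250; b·c/n = 313·178/781 = 71.3367
OR_MH = (4.0595 + 19.5250) / (21.0595 + 71.3367) = 23.5845 / 92.3963 = 0.25525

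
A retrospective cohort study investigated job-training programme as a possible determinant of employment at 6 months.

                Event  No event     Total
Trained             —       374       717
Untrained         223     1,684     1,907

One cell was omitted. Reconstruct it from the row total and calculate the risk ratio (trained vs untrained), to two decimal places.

4.09

The missing cell is in the exposed row: 717 − 374 = 343.
So a = 343, b = 374, c = 223, d = 1684.
RR = [a/(a+b)] / [c/(c+d)] = (343/717) / (223/1907) = 0.47838/0.11694 = 4.09092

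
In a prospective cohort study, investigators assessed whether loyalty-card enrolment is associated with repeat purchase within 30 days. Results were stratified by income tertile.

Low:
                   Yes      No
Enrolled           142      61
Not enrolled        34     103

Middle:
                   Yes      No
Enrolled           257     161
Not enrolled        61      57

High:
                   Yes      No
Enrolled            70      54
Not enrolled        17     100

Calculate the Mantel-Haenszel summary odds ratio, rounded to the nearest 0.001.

OR_MH = Σ(aᵢdᵢ/nᵢ) / Σ(bᵢcᵢ/nᵢ), where nᵢ is the stratum total.
Stratum 1 (Low): n = 340; a·d/n = 142·103/340 = 43.0176; b·c/n = 61·34/340 = 6.1000
Stratum 2 (Middle): n = 536; a·d/n = 257·57/536 = 27.3302; b·c/n = 161·61/536 = 18.3228
Stratum 3 (High): n = 241; a·d/n = 70·100/241 = 29.0456; b·c/n = 54·17/241 = 3.8091
OR_MH = (43.0176 + 27.3302 + 29.0456) / (6.1000 + 18.3228 + 3.8091) = 99.3935 / 28.2319 = 3.52061

3.521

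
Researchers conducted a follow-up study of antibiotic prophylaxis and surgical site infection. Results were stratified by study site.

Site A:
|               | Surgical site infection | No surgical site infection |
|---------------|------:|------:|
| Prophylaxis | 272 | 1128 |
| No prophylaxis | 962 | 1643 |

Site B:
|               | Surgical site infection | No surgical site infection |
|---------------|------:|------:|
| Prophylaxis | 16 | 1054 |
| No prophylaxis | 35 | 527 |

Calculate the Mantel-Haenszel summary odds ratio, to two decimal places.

OR_MH = Σ(aᵢdᵢ/nᵢ) / Σ(bᵢcᵢ/nᵢ), where nᵢ is the stratum total.
Stratum 1 (Site A): n = 4005; a·d/n = 272·1643/4005 = 111.5845; b·c/n = 1128·962/4005 = 270.9453
Stratum 2 (Site B): n = 1632; a·d/n = 16·527/1632 = 5.1667; b·c/n = 1054·35/1632 = 22.6042
OR_MH = (111.5845 + 5.1667) / (270.9453 + 22.6042) = 116.7512 / 293.5495 = 0.39772

0.40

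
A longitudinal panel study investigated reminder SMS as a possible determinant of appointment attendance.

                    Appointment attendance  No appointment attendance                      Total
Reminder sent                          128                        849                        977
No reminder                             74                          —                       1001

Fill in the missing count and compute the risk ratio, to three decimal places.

1.772

The missing cell is in the unexposed row: 1001 − 74 = 927.
So a = 128, b = 849, c = 74, d = 927.
RR = [a/(a+b)] / [c/(c+d)] = (128/977) / (74/1001) = 0.13101/0.07393 = 1.77222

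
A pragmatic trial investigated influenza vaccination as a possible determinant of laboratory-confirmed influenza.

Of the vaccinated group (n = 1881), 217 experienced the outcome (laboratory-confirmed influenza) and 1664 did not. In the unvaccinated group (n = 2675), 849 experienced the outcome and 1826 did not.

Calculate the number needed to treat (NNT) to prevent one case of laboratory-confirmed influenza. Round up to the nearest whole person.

5

Risk in treated group = 217/1881 = 0.11536; risk in control = 849/2675 = 0.31738.
Absolute risk reduction = 0.31738 − 0.11536 = 0.20202
NNT = 1 / ARR = 1 / 0.20202 = 4.950 → round up → 5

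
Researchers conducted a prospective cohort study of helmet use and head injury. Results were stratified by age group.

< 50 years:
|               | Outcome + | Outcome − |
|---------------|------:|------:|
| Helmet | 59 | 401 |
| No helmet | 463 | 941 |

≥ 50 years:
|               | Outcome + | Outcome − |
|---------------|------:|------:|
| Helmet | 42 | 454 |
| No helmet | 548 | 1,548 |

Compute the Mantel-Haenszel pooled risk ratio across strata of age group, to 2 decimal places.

RR_MH = Σ(aᵢ·n₀ᵢ/nᵢ) / Σ(cᵢ·n₁ᵢ/nᵢ), with n₁ᵢ = aᵢ+bᵢ (exposed), n₀ᵢ = cᵢ+dᵢ (unexposed), nᵢ = n₁ᵢ+n₀ᵢ.
Stratum 1 (< 50 years): n₁ = 460, n₀ = 1404, n = 1864; a·n₀/n = 59·1404/1864 = 44.4399; c·n₁/n = 463·460/1864 = 114.2597
Stratum 2 (≥ 50 years): n₁ = 496, n₀ = 2096, n = 2592; a·n₀/n = 42·2096/2592 = 33.9630; c·n₁/n = 548·496/2592 = 104.8642
RR_MH = (44.4399 + 33.9630) / (114.2597 + 104.8642) = 78.4029 / 219.1239 = 0.35780

0.36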